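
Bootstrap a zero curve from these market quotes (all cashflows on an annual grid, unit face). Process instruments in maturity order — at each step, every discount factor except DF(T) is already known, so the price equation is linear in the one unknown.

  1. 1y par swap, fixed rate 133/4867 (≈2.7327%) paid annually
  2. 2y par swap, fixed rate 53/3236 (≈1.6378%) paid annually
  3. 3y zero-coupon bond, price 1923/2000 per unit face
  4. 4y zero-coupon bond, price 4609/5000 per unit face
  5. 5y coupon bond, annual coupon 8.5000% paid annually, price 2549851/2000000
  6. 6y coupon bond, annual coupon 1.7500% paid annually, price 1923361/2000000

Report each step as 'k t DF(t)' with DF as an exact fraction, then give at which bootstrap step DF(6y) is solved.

1 1 4867/5000
2 2 4841/5000
3 3 1923/2000
4 4 4609/5000
5 5 4377/5000
6 6 8643/10000
DF(6y) is solved at step 6

step 1 [1y] swap r/1=133/4867: DF=(1 − 133/4867·(0))/(1+133/4867) = 4867/5000 ≈ 0.973400
step 2 [2y] swap r/1=53/3236: DF=(1 − 53/3236·(0.973400))/(1+53/3236) = 4841/5000 ≈ 0.968200
step 3 [3y] zero: DF = P = 1923/2000 ≈ 0.961500
step 4 [4y] zero: DF = P = 4609/5000 ≈ 0.921800
step 5 [5y] bond c/1=17/200: DF=(2549851/2000000 − 17/200·(0.973400+0.968200+0.961500+0.921800))/(1+17/200) = 4377/5000 ≈ 0.875400
step 6 [6y] bond c/1=7/400: DF=(1923361/2000000 − 7/400·(0.973400+0.968200+0.961500+0.921800+0.875400))/(1+7/400) = 8643/10000 ≈ 0.864300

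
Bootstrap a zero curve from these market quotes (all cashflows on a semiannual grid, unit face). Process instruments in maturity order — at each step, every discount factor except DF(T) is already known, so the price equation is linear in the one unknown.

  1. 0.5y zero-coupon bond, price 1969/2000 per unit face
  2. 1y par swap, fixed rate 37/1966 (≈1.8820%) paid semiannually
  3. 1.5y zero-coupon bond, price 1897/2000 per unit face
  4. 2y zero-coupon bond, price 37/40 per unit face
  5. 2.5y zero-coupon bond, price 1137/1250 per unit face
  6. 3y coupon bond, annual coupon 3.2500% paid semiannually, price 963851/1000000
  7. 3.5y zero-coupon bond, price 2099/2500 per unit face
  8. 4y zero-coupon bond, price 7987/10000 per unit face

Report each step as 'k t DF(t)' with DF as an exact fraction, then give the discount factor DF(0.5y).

step 1 [0.5y] zero: DF = P = 1969/2000 ≈ 0.984500
step 2 [1y] swap r/2=37/3932: DF=(1 − 37/3932·(0.984500))/(1+37/3932) = 1963/2000 ≈ 0.981500
step 3 [1.5y] zero: DF = P = 1897/2000 ≈ 0.948500
step 4 [2y] zero: DF = P = 37/40 ≈ 0.925000
step 5 [2.5y] zero: DF = P = 1137/1250 ≈ 0.909600
step 6 [3y] bond c/2=13/800: DF=(963851/1000000 − 13/800·(0.984500+0.981500+0.948500+0.925000+0.909600))/(1+13/800) = 349/400 ≈ 0.872500
step 7 [3.5y] zero: DF = P = 2099/2500 ≈ 0.839600
step 8 [4y] zero: DF = P = 7987/10000 ≈ 0.798700

1 1/2 1969/2000
2 1 1963/2000
3 3/2 1897/2000
4 2 37/40
5 5/2 1137/1250
6 3 349/400
7 7/2 2099/2500
8 4 7987/10000
DF(0.5y) = 1969/2000 ≈ 0.984500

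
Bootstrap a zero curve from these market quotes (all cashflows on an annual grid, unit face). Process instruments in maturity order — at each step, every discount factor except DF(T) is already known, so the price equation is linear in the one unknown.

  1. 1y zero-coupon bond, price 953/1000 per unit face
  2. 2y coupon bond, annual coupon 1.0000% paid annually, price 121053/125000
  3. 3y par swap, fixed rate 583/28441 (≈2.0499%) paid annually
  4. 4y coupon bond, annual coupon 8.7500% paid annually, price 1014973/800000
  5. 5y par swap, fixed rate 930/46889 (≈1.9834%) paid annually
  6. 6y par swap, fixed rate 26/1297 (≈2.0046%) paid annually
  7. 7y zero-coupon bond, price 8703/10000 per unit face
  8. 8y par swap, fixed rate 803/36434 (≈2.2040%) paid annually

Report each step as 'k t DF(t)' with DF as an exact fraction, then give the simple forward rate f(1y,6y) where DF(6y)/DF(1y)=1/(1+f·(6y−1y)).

1 1 953/1000
2 2 4747/5000
3 3 9417/10000
4 4 4689/5000
5 5 907/1000
6 6 4441/5000
7 7 8703/10000
8 8 4197/5000
f(1y,6y) = ((953/1000)/(4441/5000) − 1)/(5) = 324/22205 ≈ 1.4591%

step 1 [1y] zero: DF = P = 953/1000 ≈ 0.953000
step 2 [2y] bond c/1=1/100: DF=(121053/125000 − 1/100·(0.953000))/(1+1/100) = 4747/5000 ≈ 0.949400
step 3 [3y] swap r/1=583/28441: DF=(1 − 583/28441·(0.953000+0.949400))/(1+583/28441) = 9417/10000 ≈ 0.941700
step 4 [4y] bond c/1=7/80: DF=(1014973/800000 − 7/80·(0.953000+0.949400+0.941700))/(1+7/80) = 4689/5000 ≈ 0.937800
step 5 [5y] swap r/1=930/46889: DF=(1 − 930/46889·(0.953000+0.949400+0.941700+0.937800))/(1+930/46889) = 907/1000 ≈ 0.907000
step 6 [6y] swap r/1=26/1297: DF=(1 − 26/1297·(0.953000+0.949400+0.941700+0.937800+0.907000))/(1+26/1297) = 4441/5000 ≈ 0.888200
step 7 [7y] zero: DF = P = 8703/10000 ≈ 0.870300
step 8 [8y] swap r/1=803/36434: DF=(1 − 803/36434·(0.953000+0.949400+0.941700+0.937800+0.907000+0.888200+0.870300))/(1+803/36434) = 4197/5000 ≈ 0.839400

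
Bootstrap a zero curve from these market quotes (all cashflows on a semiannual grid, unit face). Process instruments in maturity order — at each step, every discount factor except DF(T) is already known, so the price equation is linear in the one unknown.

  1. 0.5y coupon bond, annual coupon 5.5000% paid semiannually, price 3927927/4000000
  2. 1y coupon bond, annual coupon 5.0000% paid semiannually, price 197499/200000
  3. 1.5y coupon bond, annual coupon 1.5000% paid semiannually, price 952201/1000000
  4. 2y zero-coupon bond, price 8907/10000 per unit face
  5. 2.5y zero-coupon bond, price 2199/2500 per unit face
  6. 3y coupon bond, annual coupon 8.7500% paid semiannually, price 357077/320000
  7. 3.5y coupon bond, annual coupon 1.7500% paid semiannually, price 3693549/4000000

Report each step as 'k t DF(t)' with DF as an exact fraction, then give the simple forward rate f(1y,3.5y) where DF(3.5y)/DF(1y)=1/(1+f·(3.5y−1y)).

1 1/2 9557/10000
2 1 9401/10000
3 3/2 931/1000
4 2 8907/10000
5 5/2 2199/2500
6 3 2191/2500
7 7/2 8679/10000
f(1y,3.5y) = ((9401/10000)/(8679/10000) − 1)/(5/2) = 1444/43395 ≈ 3.3276%

step 1 [0.5y] bond c/2=11/400: DF=(3927927/4000000 − 11/400·(0))/(1+11/400) = 9557/10000 ≈ 0.955700
step 2 [1y] bond c/2=1/40: DF=(197499/200000 − 1/40·(0.955700))/(1+1/40) = 9401/10000 ≈ 0.940100
step 3 [1.5y] bond c/2=3/400: DF=(952201/1000000 − 3/400·(0.955700+0.940100))/(1+3/400) = 931/1000 ≈ 0.931000
step 4 [2y] zero: DF = P = 8907/10000 ≈ 0.890700
step 5 [2.5y] zero: DF = P = 2199/2500 ≈ 0.879600
step 6 [3y] bond c/2=7/160: DF=(357077/320000 − 7/160·(0.955700+0.940100+0.931000+0.890700+0.879600))/(1+7/160) = 2191/2500 ≈ 0.876400
step 7 [3.5y] bond c/2=7/800: DF=(3693549/4000000 − 7/800·(0.955700+0.940100+0.931000+0.890700+0.879600+0.876400))/(1+7/800) = 8679/10000 ≈ 0.867900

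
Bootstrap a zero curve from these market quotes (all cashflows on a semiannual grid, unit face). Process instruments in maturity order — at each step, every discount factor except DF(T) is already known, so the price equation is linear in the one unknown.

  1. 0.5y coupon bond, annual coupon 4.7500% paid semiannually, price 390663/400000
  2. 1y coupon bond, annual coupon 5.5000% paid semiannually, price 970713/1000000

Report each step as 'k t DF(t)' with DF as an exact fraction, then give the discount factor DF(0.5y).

step 1 [0.5y] bond c/2=19/800: DF=(390663/400000 − 19/800·(0))/(1+19/800) = 477/500 ≈ 0.954000
step 2 [1y] bond c/2=11/400: DF=(970713/1000000 − 11/400·(0.954000))/(1+11/400) = 1149/1250 ≈ 0.919200

1 1/2 477/500
2 1 1149/1250
DF(0.5y) = 477/500 ≈ 0.954000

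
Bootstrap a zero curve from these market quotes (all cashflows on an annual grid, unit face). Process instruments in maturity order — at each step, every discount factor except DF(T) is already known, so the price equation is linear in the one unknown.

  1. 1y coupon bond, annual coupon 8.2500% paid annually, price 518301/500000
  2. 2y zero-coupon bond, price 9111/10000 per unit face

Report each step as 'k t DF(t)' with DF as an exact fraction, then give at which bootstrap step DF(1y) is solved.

1 1 1197/1250
2 2 9111/10000
DF(1y) is solved at step 1

step 1 [1y] bond c/1=33/400: DF=(518301/500000 − 33/400·(0))/(1+33/400) = 1197/1250 ≈ 0.957600
step 2 [2y] zero: DF = P = 9111/10000 ≈ 0.911100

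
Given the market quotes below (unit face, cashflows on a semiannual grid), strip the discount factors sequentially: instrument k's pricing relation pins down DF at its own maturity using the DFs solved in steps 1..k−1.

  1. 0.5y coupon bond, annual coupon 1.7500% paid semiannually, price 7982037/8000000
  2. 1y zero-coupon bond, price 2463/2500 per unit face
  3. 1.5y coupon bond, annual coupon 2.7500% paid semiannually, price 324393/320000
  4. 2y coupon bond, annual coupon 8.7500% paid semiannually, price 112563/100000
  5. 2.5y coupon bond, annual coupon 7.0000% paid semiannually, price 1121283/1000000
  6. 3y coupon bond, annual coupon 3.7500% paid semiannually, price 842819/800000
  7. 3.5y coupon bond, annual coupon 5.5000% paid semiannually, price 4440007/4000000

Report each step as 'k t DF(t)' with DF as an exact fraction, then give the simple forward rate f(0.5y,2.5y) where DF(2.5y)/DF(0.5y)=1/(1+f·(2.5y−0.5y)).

1 1/2 9891/10000
2 1 2463/2500
3 3/2 2433/2500
4 2 9549/10000
5 5/2 4757/5000
6 3 1181/1250
7 7/2 9251/10000
f(0.5y,2.5y) = ((9891/10000)/(4757/5000) − 1)/(2) = 377/19028 ≈ 1.9813%

step 1 [0.5y] bond c/2=7/800: DF=(7982037/8000000 − 7/800·(0))/(1+7/800) = 9891/10000 ≈ 0.989100
step 2 [1y] zero: DF = P = 2463/2500 ≈ 0.985200
step 3 [1.5y] bond c/2=11/800: DF=(324393/320000 − 11/800·(0.989100+0.985200))/(1+11/800) = 2433/2500 ≈ 0.973200
step 4 [2y] bond c/2=7/160: DF=(112563/100000 − 7/160·(0.989100+0.985200+0.973200))/(1+7/160) = 9549/10000 ≈ 0.954900
step 5 [2.5y] bond c/2=7/200: DF=(1121283/1000000 − 7/200·(0.989100+0.985200+0.973200+0.954900))/(1+7/200) = 4757/5000 ≈ 0.951400
step 6 [3y] bond c/2=3/160: DF=(842819/800000 − 3/160·(0.989100+0.985200+0.973200+0.954900+0.951400))/(1+3/160) = 1181/1250 ≈ 0.944800
step 7 [3.5y] bond c/2=11/400: DF=(4440007/4000000 − 11/400·(0.989100+0.985200+0.973200+0.954900+0.951400+0.944800))/(1+11/400) = 9251/10000 ≈ 0.925100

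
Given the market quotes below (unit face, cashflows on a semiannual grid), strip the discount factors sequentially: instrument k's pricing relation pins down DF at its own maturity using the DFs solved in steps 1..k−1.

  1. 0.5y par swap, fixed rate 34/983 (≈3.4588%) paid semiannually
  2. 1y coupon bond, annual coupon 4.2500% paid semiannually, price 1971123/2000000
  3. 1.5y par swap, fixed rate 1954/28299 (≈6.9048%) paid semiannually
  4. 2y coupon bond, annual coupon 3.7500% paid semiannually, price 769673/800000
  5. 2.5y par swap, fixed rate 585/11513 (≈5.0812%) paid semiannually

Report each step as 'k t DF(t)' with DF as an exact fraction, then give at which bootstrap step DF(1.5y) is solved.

step 1 [0.5y] swap r/2=17/983: DF=(1 − 17/983·(0))/(1+17/983) = 983/1000 ≈ 0.983000
step 2 [1y] bond c/2=17/800: DF=(1971123/2000000 − 17/800·(0.983000))/(1+17/800) = 4723/5000 ≈ 0.944600
step 3 [1.5y] swap r/2=977/28299: DF=(1 − 977/28299·(0.983000+0.944600))/(1+977/28299) = 9023/10000 ≈ 0.902300
step 4 [2y] bond c/2=3/160: DF=(769673/800000 − 3/160·(0.983000+0.944600+0.902300))/(1+3/160) = 8923/10000 ≈ 0.892300
step 5 [2.5y] swap r/2=585/23026: DF=(1 − 585/23026·(0.983000+0.944600+0.902300+0.892300))/(1+585/23026) = 883/1000 ≈ 0.883000

1 1/2 983/1000
2 1 4723/5000
3 3/2 9023/10000
4 2 8923/10000
5 5/2 883/1000
DF(1.5y) is solved at step 3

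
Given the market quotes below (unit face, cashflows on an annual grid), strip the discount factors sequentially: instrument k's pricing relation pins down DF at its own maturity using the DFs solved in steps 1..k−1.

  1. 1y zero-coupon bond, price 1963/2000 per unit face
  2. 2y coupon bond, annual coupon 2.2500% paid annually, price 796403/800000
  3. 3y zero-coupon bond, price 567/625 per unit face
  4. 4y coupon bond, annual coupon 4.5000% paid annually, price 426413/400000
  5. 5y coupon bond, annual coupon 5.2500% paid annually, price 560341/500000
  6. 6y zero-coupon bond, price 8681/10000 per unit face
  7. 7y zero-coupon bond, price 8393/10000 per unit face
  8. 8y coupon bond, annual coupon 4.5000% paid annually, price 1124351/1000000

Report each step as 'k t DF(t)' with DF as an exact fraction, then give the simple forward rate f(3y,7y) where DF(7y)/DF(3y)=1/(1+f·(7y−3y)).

step 1 [1y] zero: DF = P = 1963/2000 ≈ 0.981500
step 2 [2y] bond c/1=9/400: DF=(796403/800000 − 9/400·(0.981500))/(1+9/400) = 119/125 ≈ 0.952000
step 3 [3y] zero: DF = P = 567/625 ≈ 0.907200
step 4 [4y] bond c/1=9/200: DF=(426413/400000 − 9/200·(0.981500+0.952000+0.907200))/(1+9/200) = 4489/5000 ≈ 0.897800
step 5 [5y] bond c/1=21/400: DF=(560341/500000 − 21/400·(0.981500+0.952000+0.907200+0.897800))/(1+21/400) = 8783/10000 ≈ 0.878300
step 6 [6y] zero: DF = P = 8681/10000 ≈ 0.868100
step 7 [7y] zero: DF = P = 8393/10000 ≈ 0.839300
step 8 [8y] bond c/1=9/200: DF=(1124351/1000000 − 9/200·(0.981500+0.952000+0.907200+0.897800+0.878300+0.868100+0.839300))/(1+9/200) = 2009/2500 ≈ 0.803600

1 1 1963/2000
2 2 119/125
3 3 567/625
4 4 4489/5000
5 5 8783/10000
6 6 8681/10000
7 7 8393/10000
8 8 2009/2500
f(3y,7y) = ((567/625)/(8393/10000) − 1)/(4) = 97/4796 ≈ 2.0225%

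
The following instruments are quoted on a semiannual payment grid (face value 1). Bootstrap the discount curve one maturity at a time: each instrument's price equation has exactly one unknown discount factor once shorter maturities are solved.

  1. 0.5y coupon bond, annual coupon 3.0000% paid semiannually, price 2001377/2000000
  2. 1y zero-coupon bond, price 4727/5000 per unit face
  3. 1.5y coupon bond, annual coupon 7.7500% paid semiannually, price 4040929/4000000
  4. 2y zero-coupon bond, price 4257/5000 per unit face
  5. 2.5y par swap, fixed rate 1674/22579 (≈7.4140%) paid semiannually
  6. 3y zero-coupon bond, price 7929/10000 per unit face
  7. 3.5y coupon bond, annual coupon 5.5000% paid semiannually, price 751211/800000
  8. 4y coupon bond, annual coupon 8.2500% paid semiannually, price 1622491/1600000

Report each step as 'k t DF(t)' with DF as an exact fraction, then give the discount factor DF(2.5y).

1 1/2 9859/10000
2 1 4727/5000
3 3/2 1801/2000
4 2 4257/5000
5 5/2 4163/5000
6 3 7929/10000
7 7/2 3859/5000
8 4 733/1000
DF(2.5y) = 4163/5000 ≈ 0.832600

step 1 [0.5y] bond c/2=3/200: DF=(2001377/2000000 − 3/200·(0))/(1+3/200) = 9859/10000 ≈ 0.985900
step 2 [1y] zero: DF = P = 4727/5000 ≈ 0.945400
step 3 [1.5y] bond c/2=31/800: DF=(4040929/4000000 − 31/800·(0.985900+0.945400))/(1+31/800) = 1801/2000 ≈ 0.900500
step 4 [2y] zero: DF = P = 4257/5000 ≈ 0.851400
step 5 [2.5y] swap r/2=837/22579: DF=(1 − 837/22579·(0.985900+0.945400+0.900500+0.851400))/(1+837/22579) = 4163/5000 ≈ 0.832600
step 6 [3y] zero: DF = P = 7929/10000 ≈ 0.792900
step 7 [3.5y] bond c/2=11/400: DF=(751211/800000 − 11/400·(0.985900+0.945400+0.900500+0.851400+0.832600+0.792900))/(1+11/400) = 3859/5000 ≈ 0.771800
step 8 [4y] bond c/2=33/800: DF=(1622491/1600000 − 33/800·(0.985900+0.945400+0.900500+0.851400+0.832600+0.792900+0.771800))/(1+33/800) = 733/1000 ≈ 0.733000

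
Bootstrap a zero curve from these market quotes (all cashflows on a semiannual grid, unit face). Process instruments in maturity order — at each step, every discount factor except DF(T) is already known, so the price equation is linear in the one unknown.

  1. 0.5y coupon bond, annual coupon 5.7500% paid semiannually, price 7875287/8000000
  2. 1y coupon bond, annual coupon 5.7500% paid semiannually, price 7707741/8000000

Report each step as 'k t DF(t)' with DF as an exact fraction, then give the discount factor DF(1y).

step 1 [0.5y] bond c/2=23/800: DF=(7875287/8000000 − 23/800·(0))/(1+23/800) = 9569/10000 ≈ 0.956900
step 2 [1y] bond c/2=23/800: DF=(7707741/8000000 − 23/800·(0.956900))/(1+23/800) = 4549/5000 ≈ 0.909800

1 1/2 9569/10000
2 1 4549/5000
DF(1y) = 4549/5000 ≈ 0.909800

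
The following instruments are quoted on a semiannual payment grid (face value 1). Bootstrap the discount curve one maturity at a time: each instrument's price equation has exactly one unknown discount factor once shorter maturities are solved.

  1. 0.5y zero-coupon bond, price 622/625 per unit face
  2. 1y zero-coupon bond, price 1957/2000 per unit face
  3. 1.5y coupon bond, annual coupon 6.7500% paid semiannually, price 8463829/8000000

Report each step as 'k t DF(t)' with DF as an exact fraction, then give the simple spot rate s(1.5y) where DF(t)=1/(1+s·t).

step 1 [0.5y] zero: DF = P = 622/625 ≈ 0.995200
step 2 [1y] zero: DF = P = 1957/2000 ≈ 0.978500
step 3 [1.5y] bond c/2=27/800: DF=(8463829/8000000 − 27/800·(0.995200+0.978500))/(1+27/800) = 959/1000 ≈ 0.959000

1 1/2 622/625
2 1 1957/2000
3 3/2 959/1000
s(1.5y) = (1/(959/1000) − 1)/(3/2) = 82/2877 ≈ 2.8502%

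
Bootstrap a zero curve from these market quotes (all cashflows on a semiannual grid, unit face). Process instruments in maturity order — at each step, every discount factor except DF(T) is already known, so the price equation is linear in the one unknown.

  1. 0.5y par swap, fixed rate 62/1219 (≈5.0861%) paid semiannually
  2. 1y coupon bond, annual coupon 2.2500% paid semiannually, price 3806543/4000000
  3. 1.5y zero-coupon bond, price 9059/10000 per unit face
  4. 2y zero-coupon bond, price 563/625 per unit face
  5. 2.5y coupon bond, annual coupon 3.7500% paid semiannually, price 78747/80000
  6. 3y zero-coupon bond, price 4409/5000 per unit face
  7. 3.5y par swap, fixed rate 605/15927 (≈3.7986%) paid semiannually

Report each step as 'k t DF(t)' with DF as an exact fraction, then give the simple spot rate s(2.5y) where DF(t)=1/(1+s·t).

1 1/2 1219/1250
2 1 4651/5000
3 3/2 9059/10000
4 2 563/625
5 5/2 8979/10000
6 3 4409/5000
7 7/2 879/1000
s(2.5y) = (1/(8979/10000) − 1)/(5/2) = 2042/44895 ≈ 4.5484%

step 1 [0.5y] swap r/2=31/1219: DF=(1 − 31/1219·(0))/(1+31/1219) = 1219/1250 ≈ 0.975200
step 2 [1y] bond c/2=9/800: DF=(3806543/4000000 − 9/800·(0.975200))/(1+9/800) = 4651/5000 ≈ 0.930200
step 3 [1.5y] zero: DF = P = 9059/10000 ≈ 0.905900
step 4 [2y] zero: DF = P = 563/625 ≈ 0.900800
step 5 [2.5y] bond c/2=3/160: DF=(78747/80000 − 3/160·(0.975200+0.930200+0.905900+0.900800))/(1+3/160) = 8979/10000 ≈ 0.897900
step 6 [3y] zero: DF = P = 4409/5000 ≈ 0.881800
step 7 [3.5y] swap r/2=605/31854: DF=(1 − 605/31854·(0.975200+0.930200+0.905900+0.900800+0.897900+0.881800))/(1+605/31854) = 879/1000 ≈ 0.879000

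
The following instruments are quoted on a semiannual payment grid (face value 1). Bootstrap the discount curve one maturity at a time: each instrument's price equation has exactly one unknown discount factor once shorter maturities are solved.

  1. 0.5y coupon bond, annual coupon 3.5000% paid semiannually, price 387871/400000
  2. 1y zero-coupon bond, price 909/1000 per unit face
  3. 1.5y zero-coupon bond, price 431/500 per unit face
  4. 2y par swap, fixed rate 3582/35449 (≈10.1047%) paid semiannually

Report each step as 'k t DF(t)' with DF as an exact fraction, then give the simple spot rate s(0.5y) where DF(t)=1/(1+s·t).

1 1/2 953/1000
2 1 909/1000
3 3/2 431/500
4 2 8209/10000
s(0.5y) = (1/(953/1000) − 1)/(1/2) = 94/953 ≈ 9.8636%

step 1 [0.5y] bond c/2=7/400: DF=(387871/400000 − 7/400·(0))/(1+7/400) = 953/1000 ≈ 0.953000
step 2 [1y] zero: DF = P = 909/1000 ≈ 0.909000
step 3 [1.5y] zero: DF = P = 431/500 ≈ 0.862000
step 4 [2y] swap r/2=1791/35449: DF=(1 − 1791/35449·(0.953000+0.909000+0.862000))/(1+1791/35449) = 8209/10000 ≈ 0.820900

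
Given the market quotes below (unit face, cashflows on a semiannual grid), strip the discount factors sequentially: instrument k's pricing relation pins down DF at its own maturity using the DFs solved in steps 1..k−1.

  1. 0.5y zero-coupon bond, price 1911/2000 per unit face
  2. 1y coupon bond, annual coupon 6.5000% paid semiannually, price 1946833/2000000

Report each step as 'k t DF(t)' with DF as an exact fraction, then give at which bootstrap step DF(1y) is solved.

step 1 [0.5y] zero: DF = P = 1911/2000 ≈ 0.955500
step 2 [1y] bond c/2=13/400: DF=(1946833/2000000 − 13/400·(0.955500))/(1+13/400) = 9127/10000 ≈ 0.912700

1 1/2 1911/2000
2 1 9127/10000
DF(1y) is solved at step 2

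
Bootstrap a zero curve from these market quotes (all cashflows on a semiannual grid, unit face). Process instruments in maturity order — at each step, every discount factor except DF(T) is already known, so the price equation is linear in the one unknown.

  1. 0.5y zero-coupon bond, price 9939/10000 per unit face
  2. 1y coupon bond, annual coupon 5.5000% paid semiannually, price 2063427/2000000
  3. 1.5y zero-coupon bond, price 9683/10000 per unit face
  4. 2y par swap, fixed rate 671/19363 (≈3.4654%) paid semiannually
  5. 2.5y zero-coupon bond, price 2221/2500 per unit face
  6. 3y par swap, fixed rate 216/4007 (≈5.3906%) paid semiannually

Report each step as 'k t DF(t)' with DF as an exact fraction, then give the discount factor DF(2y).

1 1/2 9939/10000
2 1 391/400
3 3/2 9683/10000
4 2 9329/10000
5 5/2 2221/2500
6 3 1061/1250
DF(2y) = 9329/10000 ≈ 0.932900

step 1 [0.5y] zero: DF = P = 9939/10000 ≈ 0.993900
step 2 [1y] bond c/2=11/400: DF=(2063427/2000000 − 11/400·(0.993900))/(1+11/400) = 391/400 ≈ 0.977500
step 3 [1.5y] zero: DF = P = 9683/10000 ≈ 0.968300
step 4 [2y] swap r/2=671/38726: DF=(1 − 671/38726·(0.993900+0.977500+0.968300))/(1+671/38726) = 9329/10000 ≈ 0.932900
step 5 [2.5y] zero: DF = P = 2221/2500 ≈ 0.888400
step 6 [3y] swap r/2=108/4007: DF=(1 − 108/4007·(0.993900+0.977500+0.968300+0.932900+0.888400))/(1+108/4007) = 1061/1250 ≈ 0.848800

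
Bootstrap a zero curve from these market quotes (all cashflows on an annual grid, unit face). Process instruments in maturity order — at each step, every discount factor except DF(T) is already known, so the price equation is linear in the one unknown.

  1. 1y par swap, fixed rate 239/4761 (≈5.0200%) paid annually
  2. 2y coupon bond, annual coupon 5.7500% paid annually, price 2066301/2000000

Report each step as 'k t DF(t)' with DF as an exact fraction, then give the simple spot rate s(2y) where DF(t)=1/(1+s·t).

1 1 4761/5000
2 2 2313/2500
s(2y) = (1/(2313/2500) − 1)/(2) = 187/4626 ≈ 4.0424%

step 1 [1y] swap r/1=239/4761: DF=(1 − 239/4761·(0))/(1+239/4761) = 4761/5000 ≈ 0.952200
step 2 [2y] bond c/1=23/400: DF=(2066301/2000000 − 23/400·(0.952200))/(1+23/400) = 2313/2500 ≈ 0.925200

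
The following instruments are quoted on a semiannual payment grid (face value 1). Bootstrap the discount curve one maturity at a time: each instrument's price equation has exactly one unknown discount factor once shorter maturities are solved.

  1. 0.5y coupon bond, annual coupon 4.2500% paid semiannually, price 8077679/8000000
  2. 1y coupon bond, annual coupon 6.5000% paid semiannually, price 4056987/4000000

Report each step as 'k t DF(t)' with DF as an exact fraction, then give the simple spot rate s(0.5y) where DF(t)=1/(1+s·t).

step 1 [0.5y] bond c/2=17/800: DF=(8077679/8000000 − 17/800·(0))/(1+17/800) = 9887/10000 ≈ 0.988700
step 2 [1y] bond c/2=13/400: DF=(4056987/4000000 − 13/400·(0.988700))/(1+13/400) = 1189/1250 ≈ 0.951200

1 1/2 9887/10000
2 1 1189/1250
s(0.5y) = (1/(9887/10000) − 1)/(1/2) = 226/9887 ≈ 2.2858%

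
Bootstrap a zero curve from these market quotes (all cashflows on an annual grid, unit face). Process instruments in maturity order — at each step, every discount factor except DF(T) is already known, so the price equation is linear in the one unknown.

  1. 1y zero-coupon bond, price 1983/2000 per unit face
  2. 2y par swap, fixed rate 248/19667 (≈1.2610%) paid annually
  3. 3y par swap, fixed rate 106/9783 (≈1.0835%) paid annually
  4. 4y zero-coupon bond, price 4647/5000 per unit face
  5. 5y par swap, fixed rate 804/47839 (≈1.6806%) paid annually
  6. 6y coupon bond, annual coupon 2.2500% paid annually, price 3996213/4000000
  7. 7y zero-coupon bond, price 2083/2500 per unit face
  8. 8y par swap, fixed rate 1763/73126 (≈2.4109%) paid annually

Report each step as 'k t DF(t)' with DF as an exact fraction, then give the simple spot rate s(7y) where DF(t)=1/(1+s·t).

step 1 [1y] zero: DF = P = 1983/2000 ≈ 0.991500
step 2 [2y] swap r/1=248/19667: DF=(1 − 248/19667·(0.991500))/(1+248/19667) = 1219/1250 ≈ 0.975200
step 3 [3y] swap r/1=106/9783: DF=(1 − 106/9783·(0.991500+0.975200))/(1+106/9783) = 4841/5000 ≈ 0.968200
step 4 [4y] zero: DF = P = 4647/5000 ≈ 0.929400
step 5 [5y] swap r/1=804/47839: DF=(1 − 804/47839·(0.991500+0.975200+0.968200+0.929400))/(1+804/47839) = 2299/2500 ≈ 0.919600
step 6 [6y] bond c/1=9/400: DF=(3996213/4000000 − 9/400·(0.991500+0.975200+0.968200+0.929400+0.919600))/(1+9/400) = 4359/5000 ≈ 0.871800
step 7 [7y] zero: DF = P = 2083/2500 ≈ 0.833200
step 8 [8y] swap r/1=1763/73126: DF=(1 − 1763/73126·(0.991500+0.975200+0.968200+0.929400+0.919600+0.871800+0.833200))/(1+1763/73126) = 8237/10000 ≈ 0.823700

1 1 1983/2000
2 2 1219/1250
3 3 4841/5000
4 4 4647/5000
5 5 2299/2500
6 6 4359/5000
7 7 2083/2500
8 8 8237/10000
s(7y) = (1/(2083/2500) − 1)/(7) = 417/14581 ≈ 2.8599%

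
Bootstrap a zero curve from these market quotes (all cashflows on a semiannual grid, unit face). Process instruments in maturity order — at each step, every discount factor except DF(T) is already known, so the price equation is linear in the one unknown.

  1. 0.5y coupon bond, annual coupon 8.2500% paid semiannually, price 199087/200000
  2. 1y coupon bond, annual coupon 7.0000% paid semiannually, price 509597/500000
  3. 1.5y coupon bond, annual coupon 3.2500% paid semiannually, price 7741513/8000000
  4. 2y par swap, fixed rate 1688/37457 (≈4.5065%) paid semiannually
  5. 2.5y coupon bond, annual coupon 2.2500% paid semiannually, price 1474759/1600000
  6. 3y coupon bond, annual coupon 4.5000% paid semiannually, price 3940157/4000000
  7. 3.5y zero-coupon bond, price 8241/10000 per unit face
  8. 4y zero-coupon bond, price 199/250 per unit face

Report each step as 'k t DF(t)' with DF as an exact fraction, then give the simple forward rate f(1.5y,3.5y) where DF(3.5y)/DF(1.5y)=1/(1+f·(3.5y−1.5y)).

1 1/2 239/250
2 1 2381/2500
3 3/2 9217/10000
4 2 2289/2500
5 5/2 4349/5000
6 3 4309/5000
7 7/2 8241/10000
8 4 199/250
f(1.5y,3.5y) = ((9217/10000)/(8241/10000) − 1)/(2) = 488/8241 ≈ 5.9216%

step 1 [0.5y] bond c/2=33/800: DF=(199087/200000 − 33/800·(0))/(1+33/800) = 239/250 ≈ 0.956000
step 2 [1y] bond c/2=7/200: DF=(509597/500000 − 7/200·(0.956000))/(1+7/200) = 2381/2500 ≈ 0.952400
step 3 [1.5y] bond c/2=13/800: DF=(7741513/8000000 − 13/800·(0.956000+0.952400))/(1+13/800) = 9217/10000 ≈ 0.921700
step 4 [2y] swap r/2=844/37457: DF=(1 − 844/37457·(0.956000+0.952400+0.921700))/(1+844/37457) = 2289/2500 ≈ 0.915600
step 5 [2.5y] bond c/2=9/800: DF=(1474759/1600000 − 9/800·(0.956000+0.952400+0.921700+0.915600))/(1+9/800) = 4349/5000 ≈ 0.869800
step 6 [3y] bond c/2=9/400: DF=(3940157/4000000 − 9/400·(0.956000+0.952400+0.921700+0.915600+0.869800))/(1+9/400) = 4309/5000 ≈ 0.861800
step 7 [3.5y] zero: DF = P = 8241/10000 ≈ 0.824100
step 8 [4y] zero: DF = P = 199/250 ≈ 0.796000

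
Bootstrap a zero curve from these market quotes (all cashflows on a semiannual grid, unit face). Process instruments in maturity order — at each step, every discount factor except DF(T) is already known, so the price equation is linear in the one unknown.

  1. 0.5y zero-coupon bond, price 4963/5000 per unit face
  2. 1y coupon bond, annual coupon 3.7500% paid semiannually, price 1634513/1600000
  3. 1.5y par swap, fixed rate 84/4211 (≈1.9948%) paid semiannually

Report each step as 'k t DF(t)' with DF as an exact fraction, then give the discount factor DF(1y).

step 1 [0.5y] zero: DF = P = 4963/5000 ≈ 0.992600
step 2 [1y] bond c/2=3/160: DF=(1634513/1600000 − 3/160·(0.992600))/(1+3/160) = 1969/2000 ≈ 0.984500
step 3 [1.5y] swap r/2=42/4211: DF=(1 − 42/4211·(0.992600+0.984500))/(1+42/4211) = 4853/5000 ≈ 0.970600

1 1/2 4963/5000
2 1 1969/2000
3 3/2 4853/5000
DF(1y) = 1969/2000 ≈ 0.984500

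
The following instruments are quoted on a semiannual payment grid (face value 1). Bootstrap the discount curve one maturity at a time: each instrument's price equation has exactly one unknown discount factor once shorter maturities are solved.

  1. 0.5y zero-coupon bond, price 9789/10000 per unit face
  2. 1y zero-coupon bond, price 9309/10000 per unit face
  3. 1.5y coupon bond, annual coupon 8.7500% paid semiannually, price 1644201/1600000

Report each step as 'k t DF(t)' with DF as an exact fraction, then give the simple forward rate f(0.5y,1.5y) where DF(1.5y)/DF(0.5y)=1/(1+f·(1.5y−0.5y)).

step 1 [0.5y] zero: DF = P = 9789/10000 ≈ 0.978900
step 2 [1y] zero: DF = P = 9309/10000 ≈ 0.930900
step 3 [1.5y] bond c/2=7/160: DF=(1644201/1600000 − 7/160·(0.978900+0.930900))/(1+7/160) = 1809/2000 ≈ 0.904500

1 1/2 9789/10000
2 1 9309/10000
3 3/2 1809/2000
f(0.5y,1.5y) = ((9789/10000)/(1809/2000) − 1)/(1) = 248/3015 ≈ 8.2255%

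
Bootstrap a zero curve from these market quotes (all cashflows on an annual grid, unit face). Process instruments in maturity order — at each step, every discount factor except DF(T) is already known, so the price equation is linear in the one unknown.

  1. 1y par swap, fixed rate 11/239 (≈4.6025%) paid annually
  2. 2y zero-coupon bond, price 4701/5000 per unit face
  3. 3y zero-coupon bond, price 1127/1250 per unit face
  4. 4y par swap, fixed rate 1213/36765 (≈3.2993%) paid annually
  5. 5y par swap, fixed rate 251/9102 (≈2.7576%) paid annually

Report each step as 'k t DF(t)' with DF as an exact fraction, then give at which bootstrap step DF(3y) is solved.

1 1 239/250
2 2 4701/5000
3 3 1127/1250
4 4 8787/10000
5 5 1749/2000
DF(3y) is solved at step 3

step 1 [1y] swap r/1=11/239: DF=(1 − 11/239·(0))/(1+11/239) = 239/250 ≈ 0.956000
step 2 [2y] zero: DF = P = 4701/5000 ≈ 0.940200
step 3 [3y] zero: DF = P = 1127/1250 ≈ 0.901600
step 4 [4y] swap r/1=1213/36765: DF=(1 − 1213/36765·(0.956000+0.940200+0.901600))/(1+1213/36765) = 8787/10000 ≈ 0.878700
step 5 [5y] swap r/1=251/9102: DF=(1 − 251/9102·(0.956000+0.940200+0.901600+0.878700))/(1+251/9102) = 1749/2000 ≈ 0.874500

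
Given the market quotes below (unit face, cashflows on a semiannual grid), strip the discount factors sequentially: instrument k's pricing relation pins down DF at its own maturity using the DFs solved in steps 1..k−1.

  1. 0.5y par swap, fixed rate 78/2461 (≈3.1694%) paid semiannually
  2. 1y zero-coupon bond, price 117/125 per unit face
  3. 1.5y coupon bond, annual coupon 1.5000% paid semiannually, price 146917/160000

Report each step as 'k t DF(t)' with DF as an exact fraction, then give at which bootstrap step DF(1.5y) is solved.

step 1 [0.5y] swap r/2=39/2461: DF=(1 − 39/2461·(0))/(1+39/2461) = 2461/2500 ≈ 0.984400
step 2 [1y] zero: DF = P = 117/125 ≈ 0.936000
step 3 [1.5y] bond c/2=3/400: DF=(146917/160000 − 3/400·(0.984400+0.936000))/(1+3/400) = 8971/10000 ≈ 0.897100

1 1/2 2461/2500
2 1 117/125
3 3/2 8971/10000
DF(1.5y) is solved at step 3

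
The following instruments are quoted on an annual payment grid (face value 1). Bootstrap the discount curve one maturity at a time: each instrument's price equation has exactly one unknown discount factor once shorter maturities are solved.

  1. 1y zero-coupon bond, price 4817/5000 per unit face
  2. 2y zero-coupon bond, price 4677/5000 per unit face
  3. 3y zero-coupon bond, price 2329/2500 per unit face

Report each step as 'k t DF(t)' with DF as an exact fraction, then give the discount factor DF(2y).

step 1 [1y] zero: DF = P = 4817/5000 ≈ 0.963400
step 2 [2y] zero: DF = P = 4677/5000 ≈ 0.935400
step 3 [3y] zero: DF = P = 2329/2500 ≈ 0.931600

1 1 4817/5000
2 2 4677/5000
3 3 2329/2500
DF(2y) = 4677/5000 ≈ 0.935400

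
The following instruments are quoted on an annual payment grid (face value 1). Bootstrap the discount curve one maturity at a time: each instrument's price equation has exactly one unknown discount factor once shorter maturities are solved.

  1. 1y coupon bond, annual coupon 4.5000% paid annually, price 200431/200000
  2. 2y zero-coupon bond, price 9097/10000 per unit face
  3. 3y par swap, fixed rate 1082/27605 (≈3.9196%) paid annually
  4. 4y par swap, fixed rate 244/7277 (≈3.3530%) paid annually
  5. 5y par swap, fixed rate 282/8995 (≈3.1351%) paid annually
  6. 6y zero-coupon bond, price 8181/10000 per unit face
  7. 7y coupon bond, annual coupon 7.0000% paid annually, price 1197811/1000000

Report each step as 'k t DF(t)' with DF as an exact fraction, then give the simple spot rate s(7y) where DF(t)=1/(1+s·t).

1 1 959/1000
2 2 9097/10000
3 3 4459/5000
4 4 439/500
5 5 859/1000
6 6 8181/10000
7 7 7717/10000
s(7y) = (1/(7717/10000) − 1)/(7) = 2283/54019 ≈ 4.2263%

step 1 [1y] bond c/1=9/200: DF=(200431/200000 − 9/200·(0))/(1+9/200) = 959/1000 ≈ 0.959000
step 2 [2y] zero: DF = P = 9097/10000 ≈ 0.909700
step 3 [3y] swap r/1=1082/27605: DF=(1 − 1082/27605·(0.959000+0.909700))/(1+1082/27605) = 4459/5000 ≈ 0.891800
step 4 [4y] swap r/1=244/7277: DF=(1 − 244/7277·(0.959000+0.909700+0.891800))/(1+244/7277) = 439/500 ≈ 0.878000
step 5 [5y] swap r/1=282/8995: DF=(1 − 282/8995·(0.959000+0.909700+0.891800+0.878000))/(1+282/8995) = 859/1000 ≈ 0.859000
step 6 [6y] zero: DF = P = 8181/10000 ≈ 0.818100
step 7 [7y] bond c/1=7/100: DF=(1197811/1000000 − 7/100·(0.959000+0.909700+0.891800+0.878000+0.859000+0.818100))/(1+7/100) = 7717/10000 ≈ 0.771700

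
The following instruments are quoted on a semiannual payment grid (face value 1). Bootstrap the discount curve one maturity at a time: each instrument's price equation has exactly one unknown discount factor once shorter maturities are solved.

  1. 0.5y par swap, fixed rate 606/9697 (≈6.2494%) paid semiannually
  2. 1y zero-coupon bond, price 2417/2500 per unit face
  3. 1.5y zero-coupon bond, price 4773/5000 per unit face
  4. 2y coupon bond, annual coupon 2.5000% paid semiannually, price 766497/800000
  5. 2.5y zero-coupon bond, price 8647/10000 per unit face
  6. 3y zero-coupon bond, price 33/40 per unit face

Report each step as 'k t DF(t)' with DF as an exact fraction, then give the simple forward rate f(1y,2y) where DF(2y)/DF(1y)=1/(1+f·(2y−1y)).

1 1/2 9697/10000
2 1 2417/2500
3 3/2 4773/5000
4 2 4553/5000
5 5/2 8647/10000
6 3 33/40
f(1y,2y) = ((2417/2500)/(4553/5000) − 1)/(1) = 281/4553 ≈ 6.1718%

step 1 [0.5y] swap r/2=303/9697: DF=(1 − 303/9697·(0))/(1+303/9697) = 9697/10000 ≈ 0.969700
step 2 [1y] zero: DF = P = 2417/2500 ≈ 0.966800
step 3 [1.5y] zero: DF = P = 4773/5000 ≈ 0.954600
step 4 [2y] bond c/2=1/80: DF=(766497/800000 − 1/80·(0.969700+0.966800+0.954600))/(1+1/80) = 4553/5000 ≈ 0.910600
step 5 [2.5y] zero: DF = P = 8647/10000 ≈ 0.864700
step 6 [3y] zero: DF = P = 33/40 ≈ 0.825000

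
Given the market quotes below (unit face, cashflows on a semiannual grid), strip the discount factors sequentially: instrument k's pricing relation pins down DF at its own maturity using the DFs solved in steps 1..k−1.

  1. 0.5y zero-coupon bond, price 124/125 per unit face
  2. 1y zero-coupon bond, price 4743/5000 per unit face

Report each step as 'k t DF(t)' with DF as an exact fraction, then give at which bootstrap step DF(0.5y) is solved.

step 1 [0.5y] zero: DF = P = 124/125 ≈ 0.992000
step 2 [1y] zero: DF = P = 4743/5000 ≈ 0.948600

1 1/2 124/125
2 1 4743/5000
DF(0.5y) is solved at step 1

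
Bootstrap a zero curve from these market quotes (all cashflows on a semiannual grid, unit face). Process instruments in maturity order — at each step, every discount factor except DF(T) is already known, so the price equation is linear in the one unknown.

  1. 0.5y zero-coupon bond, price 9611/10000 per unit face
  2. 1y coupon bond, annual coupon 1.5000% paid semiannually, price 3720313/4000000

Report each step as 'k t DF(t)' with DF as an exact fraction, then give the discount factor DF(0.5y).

1 1/2 9611/10000
2 1 229/250
DF(0.5y) = 9611/10000 ≈ 0.961100

step 1 [0.5y] zero: DF = P = 9611/10000 ≈ 0.961100
step 2 [1y] bond c/2=3/400: DF=(3720313/4000000 − 3/400·(0.961100))/(1+3/400) = 229/250 ≈ 0.916000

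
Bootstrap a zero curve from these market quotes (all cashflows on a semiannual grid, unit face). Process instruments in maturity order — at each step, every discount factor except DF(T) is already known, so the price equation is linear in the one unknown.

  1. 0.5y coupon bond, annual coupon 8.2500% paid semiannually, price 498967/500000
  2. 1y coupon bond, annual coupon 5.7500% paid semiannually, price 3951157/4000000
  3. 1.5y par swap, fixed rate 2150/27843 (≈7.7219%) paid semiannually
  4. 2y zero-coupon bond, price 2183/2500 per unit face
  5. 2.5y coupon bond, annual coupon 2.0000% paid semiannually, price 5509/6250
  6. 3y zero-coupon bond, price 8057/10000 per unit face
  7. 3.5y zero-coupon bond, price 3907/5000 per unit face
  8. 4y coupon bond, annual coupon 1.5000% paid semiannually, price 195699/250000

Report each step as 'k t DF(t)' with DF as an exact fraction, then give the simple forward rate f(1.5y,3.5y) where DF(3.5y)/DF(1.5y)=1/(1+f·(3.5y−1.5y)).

step 1 [0.5y] bond c/2=33/800: DF=(498967/500000 − 33/800·(0))/(1+33/800) = 599/625 ≈ 0.958400
step 2 [1y] bond c/2=23/800: DF=(3951157/4000000 − 23/800·(0.958400))/(1+23/800) = 4667/5000 ≈ 0.933400
step 3 [1.5y] swap r/2=1075/27843: DF=(1 − 1075/27843·(0.958400+0.933400))/(1+1075/27843) = 357/400 ≈ 0.892500
step 4 [2y] zero: DF = P = 2183/2500 ≈ 0.873200
step 5 [2.5y] bond c/2=1/100: DF=(5509/6250 − 1/100·(0.958400+0.933400+0.892500+0.873200))/(1+1/100) = 1673/2000 ≈ 0.836500
step 6 [3y] zero: DF = P = 8057/10000 ≈ 0.805700
step 7 [3.5y] zero: DF = P = 3907/5000 ≈ 0.781400
step 8 [4y] bond c/2=3/400: DF=(195699/250000 − 3/400·(0.958400+0.933400+0.892500+0.873200+0.836500+0.805700+0.781400))/(1+3/400) = 7317/10000 ≈ 0.731700

1 1/2 599/625
2 1 4667/5000
3 3/2 357/400
4 2 2183/2500
5 5/2 1673/2000
6 3 8057/10000
7 7/2 3907/5000
8 4 7317/10000
f(1.5y,3.5y) = ((357/400)/(3907/5000) − 1)/(2) = 1111/15628 ≈ 7.1090%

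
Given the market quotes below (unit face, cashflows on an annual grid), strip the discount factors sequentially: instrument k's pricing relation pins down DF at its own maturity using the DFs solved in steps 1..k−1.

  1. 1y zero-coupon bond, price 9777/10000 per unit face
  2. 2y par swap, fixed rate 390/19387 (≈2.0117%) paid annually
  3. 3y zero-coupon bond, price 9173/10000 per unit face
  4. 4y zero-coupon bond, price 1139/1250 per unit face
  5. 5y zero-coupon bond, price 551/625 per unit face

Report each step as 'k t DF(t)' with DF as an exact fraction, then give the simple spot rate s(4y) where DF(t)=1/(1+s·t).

step 1 [1y] zero: DF = P = 9777/10000 ≈ 0.977700
step 2 [2y] swap r/1=390/19387: DF=(1 − 390/19387·(0.977700))/(1+390/19387) = 961/1000 ≈ 0.961000
step 3 [3y] zero: DF = P = 9173/10000 ≈ 0.917300
step 4 [4y] zero: DF = P = 1139/1250 ≈ 0.911200
step 5 [5y] zero: DF = P = 551/625 ≈ 0.881600

1 1 9777/10000
2 2 961/1000
3 3 9173/10000
4 4 1139/1250
5 5 551/625
s(4y) = (1/(1139/1250) − 1)/(4) = 111/4556 ≈ 2.4363%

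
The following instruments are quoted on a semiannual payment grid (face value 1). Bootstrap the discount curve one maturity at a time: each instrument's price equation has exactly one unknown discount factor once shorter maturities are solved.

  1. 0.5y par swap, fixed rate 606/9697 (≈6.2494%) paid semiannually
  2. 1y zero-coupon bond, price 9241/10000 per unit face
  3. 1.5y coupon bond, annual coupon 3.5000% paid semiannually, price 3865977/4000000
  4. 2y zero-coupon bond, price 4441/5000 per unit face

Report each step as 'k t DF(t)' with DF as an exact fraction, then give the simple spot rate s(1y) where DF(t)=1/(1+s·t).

step 1 [0.5y] swap r/2=303/9697: DF=(1 − 303/9697·(0))/(1+303/9697) = 9697/10000 ≈ 0.969700
step 2 [1y] zero: DF = P = 9241/10000 ≈ 0.924100
step 3 [1.5y] bond c/2=7/400: DF=(3865977/4000000 − 7/400·(0.969700+0.924100))/(1+7/400) = 9173/10000 ≈ 0.917300
step 4 [2y] zero: DF = P = 4441/5000 ≈ 0.888200

1 1/2 9697/10000
2 1 9241/10000
3 3/2 9173/10000
4 2 4441/5000
s(1y) = (1/(9241/10000) − 1)/(1) = 759/9241 ≈ 8.2134%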